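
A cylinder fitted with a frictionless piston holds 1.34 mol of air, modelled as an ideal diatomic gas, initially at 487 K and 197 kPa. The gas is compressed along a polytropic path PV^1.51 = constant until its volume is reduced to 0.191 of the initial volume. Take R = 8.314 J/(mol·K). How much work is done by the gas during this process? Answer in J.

-14100 J

V₁ = nRT₁/P₁ = 1.34×8.314×487/197 = 27.5 L.
Polytropic n=1.51: T₂ = T₁(V₁/V₂)^(n−1) = 487×(5.24)^0.51 = 1130 K; P₂ = P₁(V₁/V₂)^n = 2400 kPa.
W = (P₁V₁−P₂V₂)/(n−1) = (197×27.5−2400×5.26)/0.51 = -14100 J.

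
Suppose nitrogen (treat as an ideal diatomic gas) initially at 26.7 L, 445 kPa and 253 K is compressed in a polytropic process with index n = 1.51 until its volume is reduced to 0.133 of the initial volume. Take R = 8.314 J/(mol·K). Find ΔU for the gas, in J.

n = P₁V₁/(RT₁) = 445×26.7/(8.314×253) = 5.65 mol.
Polytropic n=1.51: T₂ = T₁(V₁/V₂)^(n−1) = 253×(7.52)^0.51 = 708 K; P₂ = P₁(V₁/V₂)^n = 9360 kPa.
For an ideal gas ΔU = nCvΔT with Cv = (5/2)R = 20.8 J/(mol·K).
ΔU = 5.65×20.8×(708−253) = 53400 J.

53400 J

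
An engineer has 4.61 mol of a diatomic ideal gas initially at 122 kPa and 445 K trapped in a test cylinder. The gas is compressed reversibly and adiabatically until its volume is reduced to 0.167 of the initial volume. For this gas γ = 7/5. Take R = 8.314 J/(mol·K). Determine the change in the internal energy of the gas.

V₁ = nRT₁/P₁ = 4.61×8.314×445/122 = 140 L.
Adiabatic: TV^(γ−1) = const ⇒ T₂ = 445×(5.99)^0.400 = 910 K; PV^γ = const ⇒ P₂ = 1490 kPa.
For an ideal gas ΔU = nCvΔT with Cv = (5/2)R = 20.8 J/(mol·K).
ΔU = 4.61×20.8×(910−445) = 44600 J.

44600 J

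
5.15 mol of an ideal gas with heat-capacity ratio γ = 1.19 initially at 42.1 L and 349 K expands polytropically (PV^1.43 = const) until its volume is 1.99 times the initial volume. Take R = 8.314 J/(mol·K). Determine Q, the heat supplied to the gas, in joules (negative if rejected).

-11200 J

P₁ = nRT₁/V₁ = 5.15×8.314×349/42.1 = 355 kPa.
Polytropic n=1.43: T₂ = T₁(V₁/V₂)^(n−1) = 349×(0.503)^0.43 = 260 K; P₂ = P₁(V₁/V₂)^n = 133 kPa.
W = (P₁V₁−P₂V₂)/(n−1) = (355×42.1−133×83.8)/0.43 = 8900 J.
ΔU = nCvΔT = 5.15×43.8×(260−349) = -20100 J.
Q = ΔU + W = -11200 J.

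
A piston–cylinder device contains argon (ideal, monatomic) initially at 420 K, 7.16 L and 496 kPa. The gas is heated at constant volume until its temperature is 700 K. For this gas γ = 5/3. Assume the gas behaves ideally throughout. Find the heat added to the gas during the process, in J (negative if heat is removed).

3550 J

n = P₁V₁/(RT₁) = 496×7.16/(8.314×420) = 1.02 mol.
Isochoric: V stays 7.16 L; P/T = const ⇒ T₂ = 700 K, P₂ = 827 kPa.
W = 0 (no volume change).
ΔU = nCvΔT = 1.02×12.5×(700−420) = 3550 J.
Q = ΔU = 3550 J.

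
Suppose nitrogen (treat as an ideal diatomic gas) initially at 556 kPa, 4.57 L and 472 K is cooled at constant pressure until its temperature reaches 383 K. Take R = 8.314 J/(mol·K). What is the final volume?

3.71 L

Isobaric: P stays 556 kPa; V/T = const ⇒ T₂ = 383 K, V₂ = 3.71 L.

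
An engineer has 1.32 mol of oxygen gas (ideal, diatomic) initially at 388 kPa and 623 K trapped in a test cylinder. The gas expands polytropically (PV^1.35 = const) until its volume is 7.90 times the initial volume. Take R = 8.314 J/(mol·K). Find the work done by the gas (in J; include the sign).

V₁ = nRT₁/P₁ = 1.32×8.314×623/388 = 17.6 L.
Polytropic n=1.35: T₂ = T₁(V₁/V₂)^(n−1) = 623×(0.127)^0.35 = 302 K; P₂ = P₁(V₁/V₂)^n = 23.8 kPa.
W = (P₁V₁−P₂V₂)/(n−1) = (388×17.6−23.8×139)/0.35 = 10100 J.

10100 J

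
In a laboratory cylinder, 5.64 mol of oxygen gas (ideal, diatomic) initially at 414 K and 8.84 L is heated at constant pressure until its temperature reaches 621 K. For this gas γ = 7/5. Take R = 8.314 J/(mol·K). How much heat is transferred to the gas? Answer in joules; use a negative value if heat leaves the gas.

P₁ = nRT₁/V₁ = 5.64×8.314×414/8.84 = 2200 kPa.
Isobaric: P stays 2200 kPa; V/T = const ⇒ T₂ = 621 K, V₂ = 13.3 L.
W = PΔV = 2200×(13.3−8.84) kPa·L = 9710 J.
ΔU = nCvΔT = 5.64×20.8×(621−414) = 24300 J.
Q = ΔU + W = nCpΔT = 34000 J.

34000 J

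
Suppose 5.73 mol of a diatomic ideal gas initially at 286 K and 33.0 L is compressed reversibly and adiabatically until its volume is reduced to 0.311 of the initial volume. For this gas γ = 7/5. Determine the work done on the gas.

P₁ = nRT₁/V₁ = 5.73×8.314×286/33.0 = 413 kPa.
Adiabatic: TV^(γ−1) = const ⇒ T₂ = 286×(3.22)^0.400 = 456 K; PV^γ = const ⇒ P₂ = 2120 kPa.
ΔU = nCvΔT = 5.73×20.8×(456−286) = 20300 J.
Q = 0 for an adiabatic process, so W = −ΔU = -20300 J.
Work done on the gas = −W_by = 20300 J.

20300 J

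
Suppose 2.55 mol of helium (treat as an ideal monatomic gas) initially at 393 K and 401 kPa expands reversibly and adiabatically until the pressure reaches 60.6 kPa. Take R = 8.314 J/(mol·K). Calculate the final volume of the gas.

64.6 L

V₁ = nRT₁/P₁ = 2.55×8.314×393/401 = 20.8 L.
Adiabatic: T₂/T₁ = (P₂/P₁)^((γ−1)/γ) ⇒ T₂ = 393×(0.151)^0.400 = 185 K; V₂ = 64.6 L.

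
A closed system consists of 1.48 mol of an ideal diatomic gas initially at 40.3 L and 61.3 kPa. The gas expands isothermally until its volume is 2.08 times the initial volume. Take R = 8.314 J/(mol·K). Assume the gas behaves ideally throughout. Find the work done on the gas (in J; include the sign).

T₁ = P₁V₁/(nR) = 61.3×40.3/(1.48×8.314) = 201 K.
Isothermal: T stays 201 K; PV = const ⇒ V₂ = 83.8 L, P₂ = 29.5 kPa.
W = nRT ln(V₂/V₁) = 1.48×8.314×201×ln(2.08) = 1810 J.
Work done on the gas = −W_by = -1810 J.

-1810 J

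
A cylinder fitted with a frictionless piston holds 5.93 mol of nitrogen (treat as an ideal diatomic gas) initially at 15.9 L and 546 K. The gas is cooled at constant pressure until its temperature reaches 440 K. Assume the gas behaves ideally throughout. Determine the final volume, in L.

12.8 L

P₁ = nRT₁/V₁ = 5.93×8.314×546/15.9 = 1690 kPa.
Isobaric: P stays 1690 kPa; V/T = const ⇒ T₂ = 440 K, V₂ = 12.8 L.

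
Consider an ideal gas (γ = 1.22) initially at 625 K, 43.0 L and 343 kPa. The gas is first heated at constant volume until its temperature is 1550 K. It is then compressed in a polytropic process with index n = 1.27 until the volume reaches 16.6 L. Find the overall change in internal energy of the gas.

148000 J

n = P₁V₁/(RT₁) = 343×43.0/(8.314×625) = 2.84 mol.
Step 1 — Isochoric: V stays 43.0 L; P/T = const ⇒ T₂ = 1550 K, P₂ = 851 kPa.
W = 0 (no volume change).
ΔU = nCvΔT = 2.84×37.8×(1550−625) = 99200 J.
Q = ΔU = 99200 J.
State after step 1: P = 851 kPa, V = 43.0 L, T = 1550 K.
Step 2 — Polytropic n=1.27: T₂ = T₁(V₁/V₂)^(n−1) = 1550×(2.59)^0.27 = 2000 K; P₂ = P₁(V₁/V₂)^n = 2850 kPa.
W = (P₁V₁−P₂V₂)/(n−1) = (851×43.0−2850×16.6)/0.27 = -39700 J.
ΔU = nCvΔT = 2.84×37.8×(2000−1550) = 48700 J.
Q = ΔU + W = 9020 J.
Net over both steps: W = -39700 J, Q = 108000 J, ΔU = 148000 J.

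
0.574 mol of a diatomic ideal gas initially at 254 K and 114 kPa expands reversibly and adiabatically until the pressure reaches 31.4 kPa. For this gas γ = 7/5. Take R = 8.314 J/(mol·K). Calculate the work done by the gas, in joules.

934 J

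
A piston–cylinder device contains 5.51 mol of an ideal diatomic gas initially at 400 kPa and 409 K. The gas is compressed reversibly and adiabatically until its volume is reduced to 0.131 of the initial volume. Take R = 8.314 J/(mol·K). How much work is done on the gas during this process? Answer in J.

V₁ = nRT₁/P₁ = 5.51×8.314×409/400 = 46.8 L.
Adiabatic: TV^(γ−1) = const ⇒ T₂ = 409×(7.63)^0.400 = 922 K; PV^γ = const ⇒ P₂ = 6880 kPa.
ΔU = nCvΔT = 5.51×20.8×(922−409) = 58800 J.
Q = 0 for an adiabatic process, so W = −ΔU = -58800 J.
Work done on the gas = −W_by = 58800 J.

58800 J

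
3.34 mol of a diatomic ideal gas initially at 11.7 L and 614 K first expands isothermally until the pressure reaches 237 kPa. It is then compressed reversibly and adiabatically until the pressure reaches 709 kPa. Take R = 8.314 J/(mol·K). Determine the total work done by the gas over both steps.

P₁ = nRT₁/V₁ = 3.34×8.314×614/11.7 = 1460 kPa.
Step 1 — Isothermal: T stays 614 K; PV = const ⇒ V₂ = 71.9 L, P₂ = 237 kPa.
ΔU = 0 (ideal gas, T constant).
W = nRT ln(V₂/V₁) = 3.34×8.314×614×ln(6.15) = 31000 J.
Q = ΔU + W = 31000 J.
State after step 1: P = 237 kPa, V = 71.9 L, T = 614 K.
Step 2 — Adiabatic: T₂/T₁ = (P₂/P₁)^((γ−1)/γ) ⇒ T₂ = 614×(2.99)^0.286 = 840 K; V₂ = 32.9 L.
ΔU = nCvΔT = 3.34×20.8×(840−614) = 15700 J.
Q = 0 for an adiabatic process, so W = −ΔU = -15700 J.
Net over both steps: W = 15300 J, Q = 31000 J, ΔU = 15700 J.

15300 J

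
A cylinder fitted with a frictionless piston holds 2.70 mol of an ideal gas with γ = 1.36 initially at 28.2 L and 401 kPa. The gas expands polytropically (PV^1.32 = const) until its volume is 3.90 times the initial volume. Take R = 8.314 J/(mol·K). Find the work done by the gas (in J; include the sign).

T₁ = P₁V₁/(nR) = 401×28.2/(2.70×8.314) = 504 K.
Polytropic n=1.32: T₂ = T₁(V₁/V₂)^(n−1) = 504×(0.256)^0.32 = 326 K; P₂ = P₁(V₁/V₂)^n = 66.5 kPa.
W = (P₁V₁−P₂V₂)/(n−1) = (401×28.2−66.5×110)/0.32 = 12500 J.

12500 J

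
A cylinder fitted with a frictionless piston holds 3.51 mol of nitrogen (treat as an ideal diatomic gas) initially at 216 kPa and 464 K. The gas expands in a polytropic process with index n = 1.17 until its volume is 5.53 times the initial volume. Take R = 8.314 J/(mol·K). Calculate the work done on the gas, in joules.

V₁ = nRT₁/P₁ = 3.51×8.314×464/216 = 62.7 L.
Polytropic n=1.17: T₂ = T₁(V₁/V₂)^(n−1) = 464×(0.181)^0.17 = 347 K; P₂ = P₁(V₁/V₂)^n = 29.2 kPa.
W = (P₁V₁−P₂V₂)/(n−1) = (216×62.7−29.2×347)/0.17 = 20100 J.
Work done on the gas = −W_by = -20100 J.

-20100 J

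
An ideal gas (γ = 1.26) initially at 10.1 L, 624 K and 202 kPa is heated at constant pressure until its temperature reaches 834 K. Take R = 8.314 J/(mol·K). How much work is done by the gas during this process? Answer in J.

n = P₁V₁/(RT₁) = 202×10.1/(8.314×624) = 0.393 mol.
Isobaric: P stays 202 kPa; V/T = const ⇒ T₂ = 834 K, V₂ = 13.5 L.
W = PΔV = 202×(13.5−10.1) kPa·L = 687 J.

687 J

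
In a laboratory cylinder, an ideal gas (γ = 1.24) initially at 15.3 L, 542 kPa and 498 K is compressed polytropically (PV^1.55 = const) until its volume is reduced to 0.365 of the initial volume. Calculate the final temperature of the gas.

Polytropic n=1.55: T₂ = T₁(V₁/V₂)^(n−1) = 498×(2.74)^0.55 = 867 K; P₂ = P₁(V₁/V₂)^n = 2580 kPa.

867 K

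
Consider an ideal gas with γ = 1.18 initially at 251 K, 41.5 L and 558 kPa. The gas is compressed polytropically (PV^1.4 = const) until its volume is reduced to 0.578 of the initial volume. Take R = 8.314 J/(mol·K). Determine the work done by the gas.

n = P₁V₁/(RT₁) = 558×41.5/(8.314×251) = 11.1 mol.
Polytropic n=1.4: T₂ = T₁(V₁/V₂)^(n−1) = 251×(1.73)^0.40 = 313 K; P₂ = P₁(V₁/V₂)^n = 1200 kPa.
W = (P₁V₁−P₂V₂)/(n−1) = (558×41.5−1200×24.0)/0.40 = -14200 J.

-14200 J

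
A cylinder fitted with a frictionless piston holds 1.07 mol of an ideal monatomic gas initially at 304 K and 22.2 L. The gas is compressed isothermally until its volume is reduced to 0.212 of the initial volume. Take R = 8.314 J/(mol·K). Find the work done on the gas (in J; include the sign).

P₁ = nRT₁/V₁ = 1.07×8.314×304/22.2 = 122 kPa.
Isothermal: T stays 304 K; PV = const ⇒ V₂ = 4.71 L, P₂ = 575 kPa.
W = nRT ln(V₂/V₁) = 1.07×8.314×304×ln(0.212) = -4190 J.
Work done on the gas = −W_by = 4190 J.

4190 J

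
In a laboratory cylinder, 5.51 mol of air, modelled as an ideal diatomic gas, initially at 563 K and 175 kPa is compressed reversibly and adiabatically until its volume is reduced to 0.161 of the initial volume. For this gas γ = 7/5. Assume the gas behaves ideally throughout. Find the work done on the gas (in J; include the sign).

69400 J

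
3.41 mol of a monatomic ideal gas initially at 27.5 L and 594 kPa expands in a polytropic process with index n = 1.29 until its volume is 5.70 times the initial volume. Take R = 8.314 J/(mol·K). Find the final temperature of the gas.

T₁ = P₁V₁/(nR) = 594×27.5/(3.41×8.314) = 576 K.
Polytropic n=1.29: T₂ = T₁(V₁/V₂)^(n−1) = 576×(0.175)^0.29 = 348 K; P₂ = P₁(V₁/V₂)^n = 62.9 kPa.

348 K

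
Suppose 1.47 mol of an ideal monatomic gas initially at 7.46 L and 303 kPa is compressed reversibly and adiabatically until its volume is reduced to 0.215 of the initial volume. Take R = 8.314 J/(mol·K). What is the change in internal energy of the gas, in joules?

6060 J

T₁ = P₁V₁/(nR) = 303×7.46/(1.47×8.314) = 185 K.
Adiabatic: TV^(γ−1) = const ⇒ T₂ = 185×(4.65)^0.667 = 515 K; PV^γ = const ⇒ P₂ = 3930 kPa.
For an ideal gas ΔU = nCvΔT with Cv = (3/2)R = 12.5 J/(mol·K).
ΔU = 1.47×12.5×(515−185) = 6060 J.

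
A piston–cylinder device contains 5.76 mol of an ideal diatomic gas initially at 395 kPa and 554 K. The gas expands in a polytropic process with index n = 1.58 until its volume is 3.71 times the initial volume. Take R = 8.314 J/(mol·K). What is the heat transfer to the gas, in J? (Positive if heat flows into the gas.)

-11000 J

V₁ = nRT₁/P₁ = 5.76×8.314×554/395 = 67.2 L.
Polytropic n=1.58: T₂ = T₁(V₁/V₂)^(n−1) = 554×(0.270)^0.58 = 259 K; P₂ = P₁(V₁/V₂)^n = 49.8 kPa.
W = (P₁V₁−P₂V₂)/(n−1) = (395×67.2−49.8×249)/0.58 = 24400 J.
ΔU = nCvΔT = 5.76×20.8×(259−554) = -35300 J.
Q = ΔU + W = -11000 J.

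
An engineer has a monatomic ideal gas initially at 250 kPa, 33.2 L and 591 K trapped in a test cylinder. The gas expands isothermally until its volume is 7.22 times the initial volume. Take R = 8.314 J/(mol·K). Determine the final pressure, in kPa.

Isothermal: T stays 591 K; PV = const ⇒ V₂ = 240 L, P₂ = 34.6 kPa.

34.6 kPa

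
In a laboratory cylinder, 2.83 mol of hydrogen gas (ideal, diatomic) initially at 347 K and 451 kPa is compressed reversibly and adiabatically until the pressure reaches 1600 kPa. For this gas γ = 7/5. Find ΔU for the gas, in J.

8900 J

V₁ = nRT₁/P₁ = 2.83×8.314×347/451 = 18.1 L.
Adiabatic: T₂/T₁ = (P₂/P₁)^((γ−1)/γ) ⇒ T₂ = 347×(3.55)^0.286 = 498 K; V₂ = 7.33 L.
For an ideal gas ΔU = nCvΔT with Cv = (5/2)R = 20.8 J/(mol·K).
ΔU = 2.83×20.8×(498−347) = 8900 J.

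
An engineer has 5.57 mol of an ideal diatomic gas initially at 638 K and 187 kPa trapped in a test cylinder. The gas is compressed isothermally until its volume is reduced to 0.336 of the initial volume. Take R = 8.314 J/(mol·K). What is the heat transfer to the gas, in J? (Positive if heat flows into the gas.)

-32200 J

V₁ = nRT₁/P₁ = 5.57×8.314×638/187 = 158 L.
Isothermal: T stays 638 K; PV = const ⇒ V₂ = 53.1 L, P₂ = 557 kPa.
ΔU = 0 (ideal gas, T constant).
W = nRT ln(V₂/V₁) = 5.57×8.314×638×ln(0.336) = -32200 J.
Q = ΔU + W = -32200 J.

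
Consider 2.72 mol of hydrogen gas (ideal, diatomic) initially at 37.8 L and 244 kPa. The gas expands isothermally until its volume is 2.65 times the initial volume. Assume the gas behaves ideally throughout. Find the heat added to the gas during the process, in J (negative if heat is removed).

8990 J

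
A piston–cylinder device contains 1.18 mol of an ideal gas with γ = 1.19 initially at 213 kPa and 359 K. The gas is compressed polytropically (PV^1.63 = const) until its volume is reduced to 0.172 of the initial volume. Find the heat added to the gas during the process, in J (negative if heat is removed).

V₁ = nRT₁/P₁ = 1.18×8.314×359/213 = 16.5 L.
Polytropic n=1.63: T₂ = T₁(V₁/V₂)^(n−1) = 359×(5.81)^0.63 = 1090 K; P₂ = P₁(V₁/V₂)^n = 3750 kPa.
W = (P₁V₁−P₂V₂)/(n−1) = (213×16.5−3750×2.84)/0.63 = -11400 J.
ΔU = nCvΔT = 1.18×43.8×(1090−359) = 37700 J.
Q = ΔU + W = 26300 J.

26300 J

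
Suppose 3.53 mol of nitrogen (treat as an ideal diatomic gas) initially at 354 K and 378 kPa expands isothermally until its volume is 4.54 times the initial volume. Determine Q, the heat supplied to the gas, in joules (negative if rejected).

V₁ = nRT₁/P₁ = 3.53×8.314×354/378 = 27.5 L.
Isothermal: T stays 354 K; PV = const ⇒ V₂ = 125 L, P₂ = 83.3 kPa.
ΔU = 0 (ideal gas, T constant).
W = nRT ln(V₂/V₁) = 3.53×8.314×354×ln(4.54) = 15700 J.
Q = ΔU + W = 15700 J.

15700 J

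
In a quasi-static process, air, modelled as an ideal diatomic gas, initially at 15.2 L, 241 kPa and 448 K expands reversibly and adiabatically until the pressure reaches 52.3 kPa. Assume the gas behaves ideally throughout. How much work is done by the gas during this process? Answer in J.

3240 J

n = P₁V₁/(RT₁) = 241×15.2/(8.314×448) = 0.983 mol.
Adiabatic: T₂/T₁ = (P₂/P₁)^((γ−1)/γ) ⇒ T₂ = 448×(0.217)^0.286 = 290 K; V₂ = 45.3 L.
ΔU = nCvΔT = 0.983×20.8×(290−448) = -3240 J.
Q = 0 for an adiabatic process, so W = −ΔU = 3240 J.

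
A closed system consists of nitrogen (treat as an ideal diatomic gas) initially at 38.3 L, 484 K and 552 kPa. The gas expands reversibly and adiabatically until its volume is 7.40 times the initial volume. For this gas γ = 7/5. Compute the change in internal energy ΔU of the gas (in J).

-29100 J

n = P₁V₁/(RT₁) = 552×38.3/(8.314×484) = 5.25 mol.
Adiabatic: TV^(γ−1) = const ⇒ T₂ = 484×(0.135)^0.400 = 217 K; PV^γ = const ⇒ P₂ = 33.5 kPa.
For an ideal gas ΔU = nCvΔT with Cv = (5/2)R = 20.8 J/(mol·K).
ΔU = 5.25×20.8×(217−484) = -29100 J.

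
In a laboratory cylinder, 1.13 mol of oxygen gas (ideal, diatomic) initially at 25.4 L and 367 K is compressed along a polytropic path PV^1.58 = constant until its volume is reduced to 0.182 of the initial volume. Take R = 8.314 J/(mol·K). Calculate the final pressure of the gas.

2000 kPa

P₁ = nRT₁/V₁ = 1.13×8.314×367/25.4 = 136 kPa.
Polytropic n=1.58: T₂ = T₁(V₁/V₂)^(n−1) = 367×(5.49)^0.58 = 986 K; P₂ = P₁(V₁/V₂)^n = 2000 kPa.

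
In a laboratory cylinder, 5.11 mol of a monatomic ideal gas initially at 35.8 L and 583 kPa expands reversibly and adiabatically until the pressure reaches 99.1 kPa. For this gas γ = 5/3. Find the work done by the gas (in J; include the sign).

T₁ = P₁V₁/(nR) = 583×35.8/(5.11×8.314) = 491 K.
Adiabatic: T₂/T₁ = (P₂/P₁)^((γ−1)/γ) ⇒ T₂ = 491×(0.170)^0.400 = 242 K; V₂ = 104 L.
ΔU = nCvΔT = 5.11×12.5×(242−491) = -15900 J.
Q = 0 for an adiabatic process, so W = −ΔU = 15900 J.

15900 J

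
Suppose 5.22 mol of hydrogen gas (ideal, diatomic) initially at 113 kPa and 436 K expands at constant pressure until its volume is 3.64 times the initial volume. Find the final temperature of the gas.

V₁ = nRT₁/P₁ = 5.22×8.314×436/113 = 167 L.
Isobaric: P stays 113 kPa; V/T = const ⇒ T₂ = 1590 K, V₂ = 610 L.

1590 K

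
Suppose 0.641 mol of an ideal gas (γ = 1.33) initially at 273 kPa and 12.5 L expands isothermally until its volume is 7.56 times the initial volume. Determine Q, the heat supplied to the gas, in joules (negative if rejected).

T₁ = P₁V₁/(nR) = 273×12.5/(0.641×8.314) = 640 K.
Isothermal: T stays 640 K; PV = const ⇒ V₂ = 94.5 L, P₂ = 36.1 kPa.
ΔU = 0 (ideal gas, T constant).
W = nRT ln(V₂/V₁) = 0.641×8.314×640×ln(7.56) = 6900 J.
Q = ΔU + W = 6900 J.

6900 J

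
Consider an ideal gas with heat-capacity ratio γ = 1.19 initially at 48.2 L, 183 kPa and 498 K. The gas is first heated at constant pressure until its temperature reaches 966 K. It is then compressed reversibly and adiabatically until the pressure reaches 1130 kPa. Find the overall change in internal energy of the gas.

74000 J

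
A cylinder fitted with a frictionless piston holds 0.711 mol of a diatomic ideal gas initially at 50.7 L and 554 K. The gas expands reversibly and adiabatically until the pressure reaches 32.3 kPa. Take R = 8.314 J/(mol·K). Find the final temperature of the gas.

P₁ = nRT₁/V₁ = 0.711×8.314×554/50.7 = 64.6 kPa.
Adiabatic: T₂/T₁ = (P₂/P₁)^((γ−1)/γ) ⇒ T₂ = 554×(0.500)^0.286 = 454 K; V₂ = 83.2 L.

454 K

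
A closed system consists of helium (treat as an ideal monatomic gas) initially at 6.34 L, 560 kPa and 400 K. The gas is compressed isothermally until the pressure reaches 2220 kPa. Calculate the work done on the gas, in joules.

4890 J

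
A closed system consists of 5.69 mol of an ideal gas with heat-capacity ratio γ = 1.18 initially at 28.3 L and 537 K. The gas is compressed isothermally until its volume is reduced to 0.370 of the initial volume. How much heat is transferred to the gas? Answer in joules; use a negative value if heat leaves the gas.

P₁ = nRT₁/V₁ = 5.69×8.314×537/28.3 = 898 kPa.
Isothermal: T stays 537 K; PV = const ⇒ V₂ = 10.5 L, P₂ = 2430 kPa.
ΔU = 0 (ideal gas, T constant).
W = nRT ln(V₂/V₁) = 5.69×8.314×537×ln(0.370) = -25300 J.
Q = ΔU + W = -25300 J.

-25300 J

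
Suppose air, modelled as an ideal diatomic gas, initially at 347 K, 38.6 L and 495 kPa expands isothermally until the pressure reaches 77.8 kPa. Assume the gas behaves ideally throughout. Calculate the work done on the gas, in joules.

-35400 J

n = P₁V₁/(RT₁) = 495×38.6/(8.314×347) = 6.62 mol.
Isothermal: T stays 347 K; PV = const ⇒ V₂ = 246 L, P₂ = 77.8 kPa.
W = nRT ln(V₂/V₁) = 6.62×8.314×347×ln(6.36) = 35400 J.
Work done on the gas = −W_by = -35400 J.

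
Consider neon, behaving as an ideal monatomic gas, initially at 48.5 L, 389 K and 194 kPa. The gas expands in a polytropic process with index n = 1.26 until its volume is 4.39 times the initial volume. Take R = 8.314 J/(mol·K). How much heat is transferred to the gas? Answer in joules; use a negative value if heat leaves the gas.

n = P₁V₁/(RT₁) = 194×48.5/(8.314×389) = 2.91 mol.
Polytropic n=1.26: T₂ = T₁(V₁/V₂)^(n−1) = 389×(0.228)^0.26 = 265 K; P₂ = P₁(V₁/V₂)^n = 30.1 kPa.
W = (P₁V₁−P₂V₂)/(n−1) = (194×48.5−30.1×213)/0.26 = 11600 J.
ΔU = nCvΔT = 2.91×12.5×(265−389) = -4510 J.
Q = ΔU + W = 7050 J.

7050 J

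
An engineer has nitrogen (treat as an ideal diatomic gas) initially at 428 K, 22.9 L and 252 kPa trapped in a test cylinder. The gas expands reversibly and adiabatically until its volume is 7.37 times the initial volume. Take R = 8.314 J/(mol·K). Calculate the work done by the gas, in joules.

n = P₁V₁/(RT₁) = 252×22.9/(8.314×428) = 1.62 mol.
Adiabatic: TV^(γ−1) = const ⇒ T₂ = 428×(0.136)^0.400 = 193 K; PV^γ = const ⇒ P₂ = 15.4 kPa.
ΔU = nCvΔT = 1.62×20.8×(193−428) = -7940 J.
Q = 0 for an adiabatic process, so W = −ΔU = 7940 J.

7940 J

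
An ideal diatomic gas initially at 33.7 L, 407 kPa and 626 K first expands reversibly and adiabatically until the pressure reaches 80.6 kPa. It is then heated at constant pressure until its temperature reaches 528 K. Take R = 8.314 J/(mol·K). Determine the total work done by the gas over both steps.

15600 J

n = P₁V₁/(RT₁) = 407×33.7/(8.314×626) = 2.64 mol.
Step 1 — Adiabatic: T₂/T₁ = (P₂/P₁)^((γ−1)/γ) ⇒ T₂ = 626×(0.198)^0.286 = 394 K; V₂ = 107 L.
ΔU = nCvΔT = 2.64×20.8×(394−626) = -12700 J.
Q = 0 for an adiabatic process, so W = −ΔU = 12700 J.
State after step 1: P = 80.6 kPa, V = 107 L, T = 394 K.
Step 2 — Isobaric: P stays 80.6 kPa; V/T = const ⇒ T₂ = 528 K, V₂ = 144 L.
W = PΔV = 80.6×(144−107) kPa·L = 2930 J.
ΔU = nCvΔT = 2.64×20.8×(528−394) = 7330 J.
Q = ΔU + W = nCpΔT = 10300 J.
Net over both steps: W = 15600 J, Q = 10300 J, ΔU = -5370 J.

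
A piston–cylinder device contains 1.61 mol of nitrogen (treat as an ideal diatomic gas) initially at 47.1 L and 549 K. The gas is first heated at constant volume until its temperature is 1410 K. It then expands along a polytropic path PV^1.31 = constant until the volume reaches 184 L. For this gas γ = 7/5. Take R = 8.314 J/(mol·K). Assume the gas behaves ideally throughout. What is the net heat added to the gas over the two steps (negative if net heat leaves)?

33500 J

P₁ = nRT₁/V₁ = 1.61×8.314×549/47.1 = 156 kPa.
Step 1 — Isochoric: V stays 47.1 L; P/T = const ⇒ T₂ = 1410 K, P₂ = 401 kPa.
W = 0 (no volume change).
ΔU = nCvΔT = 1.61×20.8×(1410−549) = 28800 J.
Q = ΔU = 28800 J.
State after step 1: P = 401 kPa, V = 47.1 L, T = 1410 K.
Step 2 — Polytropic n=1.31: T₂ = T₁(V₁/V₂)^(n−1) = 1410×(0.256)^0.31 = 924 K; P₂ = P₁(V₁/V₂)^n = 67.2 kPa.
W = (P₁V₁−P₂V₂)/(n−1) = (401×47.1−67.2×184)/0.31 = 21000 J.
ΔU = nCvΔT = 1.61×20.8×(924−1410) = -16300 J.
Q = ΔU + W = 4720 J.
Net over both steps: W = 21000 J, Q = 33500 J, ΔU = 12600 J.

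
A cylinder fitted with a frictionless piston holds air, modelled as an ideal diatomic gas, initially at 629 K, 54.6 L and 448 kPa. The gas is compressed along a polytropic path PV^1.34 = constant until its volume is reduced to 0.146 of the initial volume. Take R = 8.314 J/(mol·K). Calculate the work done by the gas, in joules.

-66400 J

n = P₁V₁/(RT₁) = 448×54.6/(8.314×629) = 4.68 mol.
Polytropic n=1.34: T₂ = T₁(V₁/V₂)^(n−1) = 629×(6.85)^0.34 = 1210 K; P₂ = P₁(V₁/V₂)^n = 5900 kPa.
W = (P₁V₁−P₂V₂)/(n−1) = (448×54.6−5900×7.97)/0.34 = -66400 J.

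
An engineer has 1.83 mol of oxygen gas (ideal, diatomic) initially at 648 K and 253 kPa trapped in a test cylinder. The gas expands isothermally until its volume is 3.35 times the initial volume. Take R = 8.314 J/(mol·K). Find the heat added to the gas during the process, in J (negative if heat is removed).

11900 J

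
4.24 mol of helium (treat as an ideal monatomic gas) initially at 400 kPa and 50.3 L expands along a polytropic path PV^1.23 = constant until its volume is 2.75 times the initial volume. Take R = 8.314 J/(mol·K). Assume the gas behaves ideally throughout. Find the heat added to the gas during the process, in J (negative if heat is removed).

11900 J

T₁ = P₁V₁/(nR) = 400×50.3/(4.24×8.314) = 571 K.
Polytropic n=1.23: T₂ = T₁(V₁/V₂)^(n−1) = 571×(0.364)^0.23 = 452 K; P₂ = P₁(V₁/V₂)^n = 115 kPa.
W = (P₁V₁−P₂V₂)/(n−1) = (400×50.3−115×138)/0.23 = 18200 J.
ΔU = nCvΔT = 4.24×12.5×(452−571) = -6260 J.
Q = ΔU + W = 11900 J.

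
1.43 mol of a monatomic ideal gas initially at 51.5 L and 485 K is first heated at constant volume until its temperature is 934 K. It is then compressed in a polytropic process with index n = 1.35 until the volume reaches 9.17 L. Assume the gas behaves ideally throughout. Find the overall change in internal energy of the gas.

21800 J

P₁ = nRT₁/V₁ = 1.43×8.314×485/51.5 = 112 kPa.
Step 1 — Isochoric: V stays 51.5 L; P/T = const ⇒ T₂ = 934 K, P₂ = 216 kPa.
W = 0 (no volume change).
ΔU = nCvΔT = 1.43×12.5×(934−485) = 8010 J.
Q = ΔU = 8010 J.
State after step 1: P = 216 kPa, V = 51.5 L, T = 934 K.
Step 2 — Polytropic n=1.35: T₂ = T₁(V₁/V₂)^(n−1) = 934×(5.62)^0.35 = 1710 K; P₂ = P₁(V₁/V₂)^n = 2220 kPa.
W = (P₁V₁−P₂V₂)/(n−1) = (216×51.5−2220×9.17)/0.35 = -26300 J.
ΔU = nCvΔT = 1.43×12.5×(1710−934) = 13800 J.
Q = ΔU + W = -12500 J.
Net over both steps: W = -26300 J, Q = -4490 J, ΔU = 21800 J.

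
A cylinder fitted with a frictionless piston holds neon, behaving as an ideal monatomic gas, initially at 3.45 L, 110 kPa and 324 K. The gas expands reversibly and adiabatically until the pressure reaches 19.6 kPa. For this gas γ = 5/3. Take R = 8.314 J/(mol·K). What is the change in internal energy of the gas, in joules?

-284 J

n = P₁V₁/(RT₁) = 110×3.45/(8.314×324) = 0.141 mol.
Adiabatic: T₂/T₁ = (P₂/P₁)^((γ−1)/γ) ⇒ T₂ = 324×(0.178)^0.400 = 163 K; V₂ = 9.71 L.
For an ideal gas ΔU = nCvΔT with Cv = (3/2)R = 12.5 J/(mol·K).
ΔU = 0.141×12.5×(163−324) = -284 J.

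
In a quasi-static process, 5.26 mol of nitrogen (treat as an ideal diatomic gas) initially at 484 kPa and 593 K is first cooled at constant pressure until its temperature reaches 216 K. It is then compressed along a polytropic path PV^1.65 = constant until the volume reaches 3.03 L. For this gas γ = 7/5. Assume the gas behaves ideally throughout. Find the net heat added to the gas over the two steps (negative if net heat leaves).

V₁ = nRT₁/P₁ = 5.26×8.314×593/484 = 53.6 L.
Step 1 — Isobaric: P stays 484 kPa; V/T = const ⇒ T₂ = 216 K, V₂ = 19.5 L.
W = PΔV = 484×(19.5−53.6) kPa·L = -16500 J.
ΔU = nCvΔT = 5.26×20.8×(216−593) = -41200 J.
Q = ΔU + W = nCpΔT = -57700 J.
State after step 1: P = 484 kPa, V = 19.5 L, T = 216 K.
Step 2 — Polytropic n=1.65: T₂ = T₁(V₁/V₂)^(n−1) = 216×(6.44)^0.65 = 725 K; P₂ = P₁(V₁/V₂)^n = 10500 kPa.
W = (P₁V₁−P₂V₂)/(n−1) = (484×19.5−10500×3.03)/0.65 = -34200 J.
ΔU = nCvΔT = 5.26×20.8×(725−216) = 55600 J.
Q = ΔU + W = 21400 J.
Net over both steps: W = -50700 J, Q = -36300 J, ΔU = 14400 J.

-36300 J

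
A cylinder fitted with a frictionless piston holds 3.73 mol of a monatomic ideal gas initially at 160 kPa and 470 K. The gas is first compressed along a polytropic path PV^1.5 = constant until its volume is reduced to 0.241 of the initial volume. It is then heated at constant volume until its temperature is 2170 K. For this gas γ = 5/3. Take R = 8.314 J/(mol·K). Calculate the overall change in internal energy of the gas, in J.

79100 J

V₁ = nRT₁/P₁ = 3.73×8.314×470/160 = 91.1 L.
Step 1 — Polytropic n=1.5: T₂ = T₁(V₁/V₂)^(n−1) = 470×(4.15)^0.50 = 957 K; P₂ = P₁(V₁/V₂)^n = 1350 kPa.
W = (P₁V₁−P₂V₂)/(n−1) = (160×91.1−1350×22.0)/0.50 = -30200 J.
ΔU = nCvΔT = 3.73×12.5×(957−470) = 22700 J.
Q = ΔU + W = -7560 J.
State after step 1: P = 1350 kPa, V = 22.0 L, T = 957 K.
Step 2 — Isochoric: V stays 22.0 L; P/T = const ⇒ T₂ = 2170 K, P₂ = 3070 kPa.
W = 0 (no volume change).
ΔU = nCvΔT = 3.73×12.5×(2170−957) = 56400 J.
Q = ΔU = 56400 J.
Net over both steps: W = -30200 J, Q = 48800 J, ΔU = 79100 J.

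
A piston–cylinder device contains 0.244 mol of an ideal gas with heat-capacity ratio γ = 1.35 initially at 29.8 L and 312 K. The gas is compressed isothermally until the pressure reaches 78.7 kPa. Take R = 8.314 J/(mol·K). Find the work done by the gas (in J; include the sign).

-829 J

P₁ = nRT₁/V₁ = 0.244×8.314×312/29.8 = 21.2 kPa.
Isothermal: T stays 312 K; PV = const ⇒ V₂ = 8.04 L, P₂ = 78.7 kPa.
W = nRT ln(V₂/V₁) = 0.244×8.314×312×ln(0.270) = -829 J.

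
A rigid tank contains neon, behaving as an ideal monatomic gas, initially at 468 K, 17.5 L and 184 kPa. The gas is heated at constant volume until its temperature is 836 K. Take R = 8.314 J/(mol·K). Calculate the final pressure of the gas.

329 kPa

Isochoric: V stays 17.5 L; P/T = const ⇒ T₂ = 836 K, P₂ = 329 kPa.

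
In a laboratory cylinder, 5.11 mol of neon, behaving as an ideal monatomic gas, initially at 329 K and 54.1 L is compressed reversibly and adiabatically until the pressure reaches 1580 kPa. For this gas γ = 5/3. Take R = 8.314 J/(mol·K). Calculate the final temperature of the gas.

P₁ = nRT₁/V₁ = 5.11×8.314×329/54.1 = 258 kPa.
Adiabatic: T₂/T₁ = (P₂/P₁)^((γ−1)/γ) ⇒ T₂ = 329×(6.12)^0.400 = 679 K; V₂ = 18.3 L.

679 K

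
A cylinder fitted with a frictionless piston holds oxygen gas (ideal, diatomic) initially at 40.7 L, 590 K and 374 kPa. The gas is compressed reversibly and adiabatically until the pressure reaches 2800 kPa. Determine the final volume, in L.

Adiabatic: T₂/T₁ = (P₂/P₁)^((γ−1)/γ) ⇒ T₂ = 590×(7.49)^0.286 = 1050 K; V₂ = 9.66 L.

9.66 L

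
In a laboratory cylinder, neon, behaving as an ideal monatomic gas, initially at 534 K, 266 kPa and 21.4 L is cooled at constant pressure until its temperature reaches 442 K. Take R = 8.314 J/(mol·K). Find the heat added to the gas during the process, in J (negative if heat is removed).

-2450 J

n = P₁V₁/(RT₁) = 266×21.4/(8.314×534) = 1.28 mol.
Isobaric: P stays 266 kPa; V/T = const ⇒ T₂ = 442 K, V₂ = 17.7 L.
W = PΔV = 266×(17.7−21.4) kPa·L = -981 J.
ΔU = nCvΔT = 1.28×12.5×(442−534) = -1470 J.
Q = ΔU + W = nCpΔT = -2450 J.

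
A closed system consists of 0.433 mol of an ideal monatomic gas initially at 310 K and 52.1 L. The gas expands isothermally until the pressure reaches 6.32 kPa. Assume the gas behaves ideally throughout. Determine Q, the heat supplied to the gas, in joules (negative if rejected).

1360 J

P₁ = nRT₁/V₁ = 0.433×8.314×310/52.1 = 21.4 kPa.
Isothermal: T stays 310 K; PV = const ⇒ V₂ = 177 L, P₂ = 6.32 kPa.
ΔU = 0 (ideal gas, T constant).
W = nRT ln(V₂/V₁) = 0.433×8.314×310×ln(3.39) = 1360 J.
Q = ΔU + W = 1360 J.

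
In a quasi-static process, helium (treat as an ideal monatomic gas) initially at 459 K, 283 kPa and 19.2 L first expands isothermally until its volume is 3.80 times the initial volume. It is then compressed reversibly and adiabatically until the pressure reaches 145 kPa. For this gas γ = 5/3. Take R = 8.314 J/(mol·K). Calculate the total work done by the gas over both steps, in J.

n = P₁V₁/(RT₁) = 283×19.2/(8.314×459) = 1.42 mol.
Step 1 — Isothermal: T stays 459 K; PV = const ⇒ V₂ = 73.0 L, P₂ = 74.5 kPa.
ΔU = 0 (ideal gas, T constant).
W = nRT ln(V₂/V₁) = 1.42×8.314×459×ln(3.80) = 7250 J.
Q = ΔU + W = 7250 J.
State after step 1: P = 74.5 kPa, V = 73.0 L, T = 459 K.
Step 2 — Adiabatic: T₂/T₁ = (P₂/P₁)^((γ−1)/γ) ⇒ T₂ = 459×(1.95)^0.400 = 599 K; V₂ = 48.9 L.
ΔU = nCvΔT = 1.42×12.5×(599−459) = 2490 J.
Q = 0 for an adiabatic process, so W = −ΔU = -2490 J.
Net over both steps: W = 4760 J, Q = 7250 J, ΔU = 2490 J.

4760 J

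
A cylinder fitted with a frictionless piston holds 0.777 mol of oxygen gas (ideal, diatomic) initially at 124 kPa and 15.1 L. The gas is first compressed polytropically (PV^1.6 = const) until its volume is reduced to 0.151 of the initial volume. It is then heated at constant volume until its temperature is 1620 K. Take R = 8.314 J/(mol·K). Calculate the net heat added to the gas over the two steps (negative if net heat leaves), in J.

14900 J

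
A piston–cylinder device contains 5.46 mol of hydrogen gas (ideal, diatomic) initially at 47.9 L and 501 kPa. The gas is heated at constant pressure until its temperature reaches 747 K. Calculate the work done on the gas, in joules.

T₁ = P₁V₁/(nR) = 501×47.9/(5.46×8.314) = 529 K.
Isobaric: P stays 501 kPa; V/T = const ⇒ T₂ = 747 K, V₂ = 67.7 L.
W = PΔV = 501×(67.7−47.9) kPa·L = 9910 J.
Work done on the gas = −W_by = -9910 J.

-9910 J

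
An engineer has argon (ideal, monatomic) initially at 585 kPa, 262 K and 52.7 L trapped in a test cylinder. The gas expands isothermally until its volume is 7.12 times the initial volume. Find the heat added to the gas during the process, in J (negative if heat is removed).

n = P₁V₁/(RT₁) = 585×52.7/(8.314×262) = 14.2 mol.
Isothermal: T stays 262 K; PV = const ⇒ V₂ = 375 L, P₂ = 82.2 kPa.
ΔU = 0 (ideal gas, T constant).
W = nRT ln(V₂/V₁) = 14.2×8.314×262×ln(7.12) = 60500 J.
Q = ΔU + W = 60500 J.

60500 J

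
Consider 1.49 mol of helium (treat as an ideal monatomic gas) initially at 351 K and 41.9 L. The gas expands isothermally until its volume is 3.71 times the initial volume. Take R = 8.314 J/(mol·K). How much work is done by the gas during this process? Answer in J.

5700 J

P₁ = nRT₁/V₁ = 1.49×8.314×351/41.9 = 104 kPa.
Isothermal: T stays 351 K; PV = const ⇒ V₂ = 155 L, P₂ = 28.0 kPa.
W = nRT ln(V₂/V₁) = 1.49×8.314×351×ln(3.71) = 5700 J.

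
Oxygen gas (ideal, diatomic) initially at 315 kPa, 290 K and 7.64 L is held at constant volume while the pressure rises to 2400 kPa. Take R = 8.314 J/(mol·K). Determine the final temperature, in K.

2210 K

Isochoric: V stays 7.64 L; P/T = const ⇒ T₂ = 2210 K, P₂ = 2400 kPa.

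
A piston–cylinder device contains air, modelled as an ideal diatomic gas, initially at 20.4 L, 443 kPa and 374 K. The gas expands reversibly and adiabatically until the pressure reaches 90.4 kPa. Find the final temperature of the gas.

237 K

Adiabatic: T₂/T₁ = (P₂/P₁)^((γ−1)/γ) ⇒ T₂ = 374×(0.204)^0.286 = 237 K; V₂ = 63.5 L.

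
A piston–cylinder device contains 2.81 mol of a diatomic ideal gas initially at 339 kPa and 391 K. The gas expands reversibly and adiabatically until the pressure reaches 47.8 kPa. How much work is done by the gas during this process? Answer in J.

V₁ = nRT₁/P₁ = 2.81×8.314×391/339 = 26.9 L.
Adiabatic: T₂/T₁ = (P₂/P₁)^((γ−1)/γ) ⇒ T₂ = 391×(0.141)^0.286 = 223 K; V₂ = 109 L.
ΔU = nCvΔT = 2.81×20.8×(223−391) = -9790 J.
Q = 0 for an adiabatic process, so W = −ΔU = 9790 J.

9790 J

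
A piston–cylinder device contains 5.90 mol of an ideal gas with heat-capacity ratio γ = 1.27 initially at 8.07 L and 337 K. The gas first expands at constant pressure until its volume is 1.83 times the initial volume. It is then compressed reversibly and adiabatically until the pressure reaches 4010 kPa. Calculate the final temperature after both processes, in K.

P₁ = nRT₁/V₁ = 5.90×8.314×337/8.07 = 2050 kPa.
Step 1 — Isobaric: P stays 2050 kPa; V/T = const ⇒ T₂ = 617 K, V₂ = 14.8 L.
W = PΔV = 2050×(14.8−8.07) kPa·L = 13700 J.
ΔU = nCvΔT = 5.90×30.8×(617−337) = 50800 J.
Q = ΔU + W = nCpΔT = 64500 J.
State after step 1: P = 2050 kPa, V = 14.8 L, T = 617 K.
Step 2 — Adiabatic: T₂/T₁ = (P₂/P₁)^((γ−1)/γ) ⇒ T₂ = 617×(1.96)^0.213 = 711 K; V₂ = 8.70 L.
ΔU = nCvΔT = 5.90×30.8×(711−617) = 17200 J.
Q = 0 for an adiabatic process, so W = −ΔU = -17200 J.
Net over both steps: W = -3480 J, Q = 64500 J, ΔU = 68000 J.

711 K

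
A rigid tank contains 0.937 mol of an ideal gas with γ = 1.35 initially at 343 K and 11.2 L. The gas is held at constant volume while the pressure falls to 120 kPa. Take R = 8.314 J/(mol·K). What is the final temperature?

P₁ = nRT₁/V₁ = 0.937×8.314×343/11.2 = 239 kPa.
Isochoric: V stays 11.2 L; P/T = const ⇒ T₂ = 173 K, P₂ = 120 kPa.

173 K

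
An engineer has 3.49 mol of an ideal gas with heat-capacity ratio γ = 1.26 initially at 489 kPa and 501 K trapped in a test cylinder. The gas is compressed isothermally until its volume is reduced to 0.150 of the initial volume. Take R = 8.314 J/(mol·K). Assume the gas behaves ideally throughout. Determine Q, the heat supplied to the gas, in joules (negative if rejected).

-27600 J

V₁ = nRT₁/P₁ = 3.49×8.314×501/489 = 29.7 L.
Isothermal: T stays 501 K; PV = const ⇒ V₂ = 4.46 L, P₂ = 3260 kPa.
ΔU = 0 (ideal gas, T constant).
W = nRT ln(V₂/V₁) = 3.49×8.314×501×ln(0.150) = -27600 J.
Q = ΔU + W = -27600 J.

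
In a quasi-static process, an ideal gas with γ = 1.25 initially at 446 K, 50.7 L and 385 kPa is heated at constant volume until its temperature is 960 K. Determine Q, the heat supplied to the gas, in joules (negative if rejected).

n = P₁V₁/(RT₁) = 385×50.7/(8.314×446) = 5.26 mol.
Isochoric: V stays 50.7 L; P/T = const ⇒ T₂ = 960 K, P₂ = 829 kPa.
W = 0 (no volume change).
ΔU = nCvΔT = 5.26×33.3×(960−446) = 90000 J.
Q = ΔU = 90000 J.

90000 J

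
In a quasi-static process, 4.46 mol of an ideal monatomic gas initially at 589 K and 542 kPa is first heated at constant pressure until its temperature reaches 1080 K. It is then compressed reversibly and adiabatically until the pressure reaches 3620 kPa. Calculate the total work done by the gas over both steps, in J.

-50100 J

V₁ = nRT₁/P₁ = 4.46×8.314×589/542 = 40.3 L.
Step 1 — Isobaric: P stays 542 kPa; V/T = const ⇒ T₂ = 1080 K, V₂ = 73.9 L.
W = PΔV = 542×(73.9−40.3) kPa·L = 18200 J.
ΔU = nCvΔT = 4.46×12.5×(1080−589) = 27300 J.
Q = ΔU + W = nCpΔT = 45500 J.
State after step 1: P = 542 kPa, V = 73.9 L, T = 1080 K.
Step 2 — Adiabatic: T₂/T₁ = (P₂/P₁)^((γ−1)/γ) ⇒ T₂ = 1080×(6.68)^0.400 = 2310 K; V₂ = 23.6 L.
ΔU = nCvΔT = 4.46×12.5×(2310−1080) = 68300 J.
Q = 0 for an adiabatic process, so W = −ΔU = -68300 J.
Net over both steps: W = -50100 J, Q = 45500 J, ΔU = 95600 J.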